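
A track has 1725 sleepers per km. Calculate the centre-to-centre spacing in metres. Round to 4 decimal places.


Spacing = 1000 m / number of sleepers
Spacing = 1000 / 1725
Spacing = 0.5797 m

0.5797


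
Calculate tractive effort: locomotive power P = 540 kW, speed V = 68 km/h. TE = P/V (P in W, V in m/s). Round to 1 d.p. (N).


Convert: P = 540 kW = 540000 W
V = 68 / 3.6 = 18.8889 m/s
TE = 540000 / 18.8889
TE = 28588.2 N

28588.2


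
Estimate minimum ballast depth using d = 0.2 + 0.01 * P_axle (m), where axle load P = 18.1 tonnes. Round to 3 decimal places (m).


d = 0.2 + 0.01 * 18.1
d = 0.2 + 0.181
d = 0.381 m

0.381


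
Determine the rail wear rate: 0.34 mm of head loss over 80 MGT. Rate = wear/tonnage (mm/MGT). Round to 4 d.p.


Wear rate = total wear / cumulative tonnage
Rate = 0.34 / 80
Rate = 0.0043 mm/MGT

0.0043


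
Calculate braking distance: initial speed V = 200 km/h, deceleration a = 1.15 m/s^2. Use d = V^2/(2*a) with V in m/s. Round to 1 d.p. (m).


Convert speed: V = 200 / 3.6 = 55.5556 m/s
V^2 = 3086.4198
d = 3086.4198 / (2 * 1.15)
d = 3086.4198 / 2.3
d = 1341.9 m

1341.9


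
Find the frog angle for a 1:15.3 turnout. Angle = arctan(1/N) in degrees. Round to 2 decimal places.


1/N = 1/15.3 = 0.065359
angle = arctan(0.065359) = 0.065267 rad
angle = 0.065267 * 180/pi = 3.74 degrees

3.74


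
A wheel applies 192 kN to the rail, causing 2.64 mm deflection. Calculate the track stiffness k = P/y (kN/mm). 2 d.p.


Track stiffness k = P / y
k = 192 / 2.64
k = 72.73 kN/mm

72.73


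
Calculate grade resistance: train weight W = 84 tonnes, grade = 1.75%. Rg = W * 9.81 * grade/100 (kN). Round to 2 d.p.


Rg = W * 9.81 * grade / 100
Rg = 84 * 9.81 * 1.75 / 100
Rg = 824.04 * 0.0175
Rg = 14.42 kN

14.42


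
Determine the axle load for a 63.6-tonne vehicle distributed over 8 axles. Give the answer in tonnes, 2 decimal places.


Load per axle = total weight / number of axles
Load = 63.6 / 8
Load = 7.95 tonnes

7.95


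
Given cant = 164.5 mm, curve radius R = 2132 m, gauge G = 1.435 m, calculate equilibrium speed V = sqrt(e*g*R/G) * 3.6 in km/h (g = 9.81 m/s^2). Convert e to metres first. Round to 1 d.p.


Convert cant: e = 164.5 mm = 0.1645 m
V_ms = sqrt(0.1645 * 9.81 * 2132 / 1.435)
V_ms = sqrt(2397.564) = 48.9649 m/s
V = 48.9649 * 3.6 = 176.3 km/h

176.3


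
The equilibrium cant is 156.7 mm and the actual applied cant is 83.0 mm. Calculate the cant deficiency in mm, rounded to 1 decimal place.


Cant deficiency = equilibrium cant - actual cant
CD = 156.7 - 83.0
CD = 73.7 mm

73.7


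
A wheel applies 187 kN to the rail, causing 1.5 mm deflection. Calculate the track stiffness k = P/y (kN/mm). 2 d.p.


Track stiffness k = P / y
k = 187 / 1.5
k = 124.67 kN/mm

124.67


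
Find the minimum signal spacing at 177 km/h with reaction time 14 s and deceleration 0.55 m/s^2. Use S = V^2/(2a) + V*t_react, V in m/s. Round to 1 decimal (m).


V = 177 / 3.6 = 49.1667 m/s
Braking distance = 49.1667^2 / (2*0.55) = 2197.601 m
Sighting distance = 49.1667 * 14 = 688.3333 m
S = 2197.601 + 688.3333 = 2885.9 m

2885.9


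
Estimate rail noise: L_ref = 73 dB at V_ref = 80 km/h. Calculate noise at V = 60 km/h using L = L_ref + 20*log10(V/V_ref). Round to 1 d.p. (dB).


V/V_ref = 60 / 80 = 0.75
log10(0.75) = -0.124939
20 * -0.124939 = -2.4988
L = 73 + -2.4988 = 70.5 dB

70.5


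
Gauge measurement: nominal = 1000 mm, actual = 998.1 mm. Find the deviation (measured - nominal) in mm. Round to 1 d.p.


Deviation = measured - nominal
Deviation = 998.1 - 1000
Deviation = -1.9 mm

-1.9


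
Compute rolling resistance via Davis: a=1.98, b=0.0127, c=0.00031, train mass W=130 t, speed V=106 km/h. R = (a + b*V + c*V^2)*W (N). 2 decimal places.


b*V = 0.0127 * 106 = 1.3462
c*V^2 = 0.00031 * 11236 = 3.48316
R_per_t = 1.98 + 1.3462 + 3.48316 = 6.80936 N/t
R_total = 6.80936 * 130 = 885.22 N

885.22


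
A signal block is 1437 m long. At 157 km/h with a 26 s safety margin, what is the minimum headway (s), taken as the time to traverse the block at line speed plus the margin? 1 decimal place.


V = 157 / 3.6 = 43.6111 m/s
Block traversal time = 1437 / 43.6111 = 32.9503 s
Headway = 32.9503 + 26
Headway = 59.0 s

59.0


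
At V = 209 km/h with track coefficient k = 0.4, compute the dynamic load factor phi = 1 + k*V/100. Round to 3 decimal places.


phi = 1 + k * V / 100
phi = 1 + 0.4 * 209 / 100
phi = 1 + 0.836
phi = 1.836

1.836


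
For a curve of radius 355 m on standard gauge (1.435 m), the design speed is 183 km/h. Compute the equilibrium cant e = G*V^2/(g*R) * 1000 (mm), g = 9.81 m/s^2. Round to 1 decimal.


Convert speed: V = 183 / 3.6 = 50.8333 m/s
Apply formula: e = 1.435 * 50.8333^2 / (9.81 * 355)
e = 1.435 * 2584.0278 / 3482.55
e = 1.06476 m = 1064.8 mm

1064.8


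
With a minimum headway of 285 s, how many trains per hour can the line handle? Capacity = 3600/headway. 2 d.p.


Capacity = 3600 / headway
Capacity = 3600 / 285
Capacity = 12.63 trains/hour

12.63


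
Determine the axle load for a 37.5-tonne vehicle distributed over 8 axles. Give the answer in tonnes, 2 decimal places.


Load per axle = total weight / number of axles
Load = 37.5 / 8
Load = 4.69 tonnes

4.69


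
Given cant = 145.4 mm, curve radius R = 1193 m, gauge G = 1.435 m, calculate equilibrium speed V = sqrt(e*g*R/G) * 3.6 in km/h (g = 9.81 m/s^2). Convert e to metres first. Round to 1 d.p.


Convert cant: e = 145.4 mm = 0.1454 m
V_ms = sqrt(0.1454 * 9.81 * 1193 / 1.435)
V_ms = sqrt(1185.828698) = 34.4359 m/s
V = 34.4359 * 3.6 = 124.0 km/h

124.0


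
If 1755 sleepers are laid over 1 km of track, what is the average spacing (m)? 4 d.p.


Spacing = 1000 m / number of sleepers
Spacing = 1000 / 1755
Spacing = 0.5698 m

0.5698


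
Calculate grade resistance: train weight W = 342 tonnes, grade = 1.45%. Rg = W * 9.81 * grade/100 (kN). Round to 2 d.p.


Rg = W * 9.81 * grade / 100
Rg = 342 * 9.81 * 1.45 / 100
Rg = 3355.02 * 0.0145
Rg = 48.65 kN

48.65


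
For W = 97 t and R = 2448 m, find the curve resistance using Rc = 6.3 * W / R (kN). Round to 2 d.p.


Rc = 6.3 * W / R
Rc = 6.3 * 97 / 2448
Rc = 611.1 / 2448
Rc = 0.25 kN

0.25


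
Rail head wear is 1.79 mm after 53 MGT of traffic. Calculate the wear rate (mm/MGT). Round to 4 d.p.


Wear rate = total wear / cumulative tonnage
Rate = 1.79 / 53
Rate = 0.0338 mm/MGT

0.0338


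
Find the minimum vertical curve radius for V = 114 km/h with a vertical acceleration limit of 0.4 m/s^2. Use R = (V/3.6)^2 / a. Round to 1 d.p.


Convert speed: V = 114 / 3.6 = 31.6667 m/s
V^2 = 1002.7778 m^2/s^2
R_v = 1002.7778 / 0.4
R_v = 2506.9 m

2506.9


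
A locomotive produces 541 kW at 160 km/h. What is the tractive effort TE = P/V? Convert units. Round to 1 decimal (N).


Convert: P = 541 kW = 541000 W
V = 160 / 3.6 = 44.4444 m/s
TE = 541000 / 44.4444
TE = 12172.5 N

12172.5


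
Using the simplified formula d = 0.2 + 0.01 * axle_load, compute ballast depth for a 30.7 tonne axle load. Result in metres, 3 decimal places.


d = 0.2 + 0.01 * 30.7
d = 0.2 + 0.307
d = 0.507 m

0.507


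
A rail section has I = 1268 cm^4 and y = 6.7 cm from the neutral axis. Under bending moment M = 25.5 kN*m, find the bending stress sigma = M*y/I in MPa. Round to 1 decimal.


Convert units:
M = 25.5 kN*m = 25500000 N*mm
y = 6.7 cm = 67 mm
I = 1268 cm^4 = 12680000 mm^4
sigma = 25500000 * 67 / 12680000
sigma = 134.7 MPa

134.7


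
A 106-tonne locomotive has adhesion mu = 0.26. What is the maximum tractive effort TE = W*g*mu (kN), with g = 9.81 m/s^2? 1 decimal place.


TE_max = W * g * mu
TE_max = 106 * 9.81 * 0.26
TE_max = 1039.86 * 0.26
TE_max = 270.4 kN

270.4


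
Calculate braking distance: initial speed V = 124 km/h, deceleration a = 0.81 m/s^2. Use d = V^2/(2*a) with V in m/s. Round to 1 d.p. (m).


Convert speed: V = 124 / 3.6 = 34.4444 m/s
V^2 = 1186.4198
d = 1186.4198 / (2 * 0.81)
d = 1186.4198 / 1.62
d = 732.4 m

732.4


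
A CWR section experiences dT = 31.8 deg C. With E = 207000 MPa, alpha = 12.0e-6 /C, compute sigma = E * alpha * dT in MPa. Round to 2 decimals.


sigma = E * alpha * dT
sigma = 207000 * 12.0e-6 * 31.8
sigma = 2.484 * 31.8
sigma = 78.99 MPa

78.99


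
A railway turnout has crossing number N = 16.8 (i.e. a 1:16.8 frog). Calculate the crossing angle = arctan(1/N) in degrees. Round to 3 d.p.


1/N = 1/16.8 = 0.059524
angle = arctan(0.059524) = 0.059454 rad
angle = 0.059454 * 180/pi = 3.406 degrees

3.406


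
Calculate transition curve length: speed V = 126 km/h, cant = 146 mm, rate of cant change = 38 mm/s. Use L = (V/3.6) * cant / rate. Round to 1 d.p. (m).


Convert speed: V = 126 / 3.6 = 35.0 m/s
L = 35.0 * 146 / 38
L = 5110.0 / 38
L = 134.5 m

134.5


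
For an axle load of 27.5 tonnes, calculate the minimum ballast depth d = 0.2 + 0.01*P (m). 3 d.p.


d = 0.2 + 0.01 * 27.5
d = 0.2 + 0.275
d = 0.475 m

0.475


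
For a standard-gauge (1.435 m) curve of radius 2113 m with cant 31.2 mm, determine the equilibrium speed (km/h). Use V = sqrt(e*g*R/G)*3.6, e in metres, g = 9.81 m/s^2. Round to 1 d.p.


Convert cant: e = 31.2 mm = 0.0312 m
V_ms = sqrt(0.0312 * 9.81 * 2113 / 1.435)
V_ms = sqrt(450.683022) = 21.2293 m/s
V = 21.2293 * 3.6 = 76.4 km/h

76.4


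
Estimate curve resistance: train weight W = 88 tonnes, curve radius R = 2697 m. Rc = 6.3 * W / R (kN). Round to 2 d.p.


Rc = 6.3 * W / R
Rc = 6.3 * 88 / 2697
Rc = 554.4 / 2697
Rc = 0.21 kN

0.21


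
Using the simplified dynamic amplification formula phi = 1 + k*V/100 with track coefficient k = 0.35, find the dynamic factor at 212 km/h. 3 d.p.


phi = 1 + k * V / 100
phi = 1 + 0.35 * 212 / 100
phi = 1 + 0.742
phi = 1.742

1.742


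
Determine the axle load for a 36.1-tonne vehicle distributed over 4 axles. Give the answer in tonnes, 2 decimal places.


Load per axle = total weight / number of axles
Load = 36.1 / 4
Load = 9.03 tonnes

9.03


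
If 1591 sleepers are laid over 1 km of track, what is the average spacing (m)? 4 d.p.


Spacing = 1000 m / number of sleepers
Spacing = 1000 / 1591
Spacing = 0.6285 m

0.6285


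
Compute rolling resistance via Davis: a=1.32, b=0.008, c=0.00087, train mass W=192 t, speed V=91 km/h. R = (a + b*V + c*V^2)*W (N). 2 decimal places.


b*V = 0.008 * 91 = 0.728
c*V^2 = 0.00087 * 8281 = 7.20447
R_per_t = 1.32 + 0.728 + 7.20447 = 9.25247 N/t
R_total = 9.25247 * 192 = 1776.47 N

1776.47


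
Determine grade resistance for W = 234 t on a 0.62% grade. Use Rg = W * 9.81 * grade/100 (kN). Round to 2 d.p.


Rg = W * 9.81 * grade / 100
Rg = 234 * 9.81 * 0.62 / 100
Rg = 2295.54 * 0.0062
Rg = 14.23 kN

14.23


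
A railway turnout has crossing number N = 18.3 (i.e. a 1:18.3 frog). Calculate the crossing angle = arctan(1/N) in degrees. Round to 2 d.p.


1/N = 1/18.3 = 0.054645
angle = arctan(0.054645) = 0.054591 rad
angle = 0.054591 * 180/pi = 3.13 degrees

3.13


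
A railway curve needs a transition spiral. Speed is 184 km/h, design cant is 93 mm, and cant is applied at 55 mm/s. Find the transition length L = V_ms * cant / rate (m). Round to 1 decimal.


Convert speed: V = 184 / 3.6 = 51.1111 m/s
L = 51.1111 * 93 / 55
L = 4753.3333 / 55
L = 86.4 m

86.4


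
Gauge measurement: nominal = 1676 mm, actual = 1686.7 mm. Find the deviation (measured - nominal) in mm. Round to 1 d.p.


Deviation = measured - nominal
Deviation = 1686.7 - 1676
Deviation = 10.7 mm

10.7


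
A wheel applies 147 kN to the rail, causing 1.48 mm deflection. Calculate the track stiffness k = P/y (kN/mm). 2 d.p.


Track stiffness k = P / y
k = 147 / 1.48
k = 99.32 kN/mm

99.32


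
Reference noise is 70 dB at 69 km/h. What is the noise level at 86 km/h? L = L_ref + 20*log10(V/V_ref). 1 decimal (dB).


V/V_ref = 86 / 69 = 1.246377
log10(1.246377) = 0.095649
20 * 0.095649 = 1.913
L = 70 + 1.913 = 71.9 dB

71.9


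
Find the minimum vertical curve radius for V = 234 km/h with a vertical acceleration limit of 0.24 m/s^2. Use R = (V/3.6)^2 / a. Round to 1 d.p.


Convert speed: V = 234 / 3.6 = 65.0 m/s
V^2 = 4225.0 m^2/s^2
R_v = 4225.0 / 0.24
R_v = 17604.2 m

17604.2


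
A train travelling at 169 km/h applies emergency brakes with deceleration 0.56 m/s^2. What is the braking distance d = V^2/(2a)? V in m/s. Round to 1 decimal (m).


Convert speed: V = 169 / 3.6 = 46.9444 m/s
V^2 = 2203.7809
d = 2203.7809 / (2 * 0.56)
d = 2203.7809 / 1.12
d = 1967.7 m

1967.7


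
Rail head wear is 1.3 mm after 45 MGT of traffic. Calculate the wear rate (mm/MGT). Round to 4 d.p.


Wear rate = total wear / cumulative tonnage
Rate = 1.3 / 45
Rate = 0.0289 mm/MGT

0.0289


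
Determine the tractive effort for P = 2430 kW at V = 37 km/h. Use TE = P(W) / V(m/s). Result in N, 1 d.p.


Convert: P = 2430 kW = 2430000 W
V = 37 / 3.6 = 10.2778 m/s
TE = 2430000 / 10.2778
TE = 236432.4 N

236432.4


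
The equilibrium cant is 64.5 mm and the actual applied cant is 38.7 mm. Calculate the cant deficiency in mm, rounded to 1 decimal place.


Cant deficiency = equilibrium cant - actual cant
CD = 64.5 - 38.7
CD = 25.8 mm

25.8


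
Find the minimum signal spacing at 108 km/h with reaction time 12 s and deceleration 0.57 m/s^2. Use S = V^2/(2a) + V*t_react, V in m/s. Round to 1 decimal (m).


V = 108 / 3.6 = 30.0 m/s
Braking distance = 30.0^2 / (2*0.57) = 789.4737 m
Sighting distance = 30.0 * 12 = 360.0 m
S = 789.4737 + 360.0 = 1149.5 m

1149.5


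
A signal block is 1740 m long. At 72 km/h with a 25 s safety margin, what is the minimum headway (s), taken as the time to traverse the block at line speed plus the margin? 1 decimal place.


V = 72 / 3.6 = 20.0 m/s
Block traversal time = 1740 / 20.0 = 87.0 s
Headway = 87.0 + 25
Headway = 112.0 s

112.0


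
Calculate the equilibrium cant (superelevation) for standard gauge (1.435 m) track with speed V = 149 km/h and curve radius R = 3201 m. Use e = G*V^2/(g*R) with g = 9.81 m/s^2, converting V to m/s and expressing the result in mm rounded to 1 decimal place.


Convert speed: V = 149 / 3.6 = 41.3889 m/s
Apply formula: e = 1.435 * 41.3889^2 / (9.81 * 3201)
e = 1.435 * 1713.0401 / 31401.81
e = 0.078283 m = 78.3 mm

78.3


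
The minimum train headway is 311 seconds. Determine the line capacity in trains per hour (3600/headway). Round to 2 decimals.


Capacity = 3600 / headway
Capacity = 3600 / 311
Capacity = 11.58 trains/hour

11.58


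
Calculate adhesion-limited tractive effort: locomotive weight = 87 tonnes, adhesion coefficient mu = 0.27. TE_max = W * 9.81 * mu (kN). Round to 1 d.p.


TE_max = W * g * mu
TE_max = 87 * 9.81 * 0.27
TE_max = 853.47 * 0.27
TE_max = 230.4 kN

230.4


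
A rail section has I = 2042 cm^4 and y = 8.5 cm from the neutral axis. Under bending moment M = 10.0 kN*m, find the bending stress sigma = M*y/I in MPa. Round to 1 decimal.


Convert units:
M = 10.0 kN*m = 10000000 N*mm
y = 8.5 cm = 85 mm
I = 2042 cm^4 = 20420000 mm^4
sigma = 10000000 * 85 / 20420000
sigma = 41.6 MPa

41.6


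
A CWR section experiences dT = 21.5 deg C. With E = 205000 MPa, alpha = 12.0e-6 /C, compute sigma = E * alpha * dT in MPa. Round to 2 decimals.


sigma = E * alpha * dT
sigma = 205000 * 12.0e-6 * 21.5
sigma = 2.46 * 21.5
sigma = 52.89 MPa

52.89


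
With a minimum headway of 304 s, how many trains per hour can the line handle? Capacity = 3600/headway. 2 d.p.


Capacity = 3600 / headway
Capacity = 3600 / 304
Capacity = 11.84 trains/hour

11.84


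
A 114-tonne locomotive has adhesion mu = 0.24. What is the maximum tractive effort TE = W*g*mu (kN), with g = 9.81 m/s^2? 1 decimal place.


TE_max = W * g * mu
TE_max = 114 * 9.81 * 0.24
TE_max = 1118.34 * 0.24
TE_max = 268.4 kN

268.4


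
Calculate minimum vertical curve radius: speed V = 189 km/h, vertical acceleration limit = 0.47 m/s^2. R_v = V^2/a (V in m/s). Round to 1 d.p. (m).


Convert speed: V = 189 / 3.6 = 52.5 m/s
V^2 = 2756.25 m^2/s^2
R_v = 2756.25 / 0.47
R_v = 5864.4 m

5864.4


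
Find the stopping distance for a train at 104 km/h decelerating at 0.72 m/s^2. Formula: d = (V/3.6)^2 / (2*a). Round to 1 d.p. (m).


Convert speed: V = 104 / 3.6 = 28.8889 m/s
V^2 = 834.5679
d = 834.5679 / (2 * 0.72)
d = 834.5679 / 1.44
d = 579.6 m

579.6


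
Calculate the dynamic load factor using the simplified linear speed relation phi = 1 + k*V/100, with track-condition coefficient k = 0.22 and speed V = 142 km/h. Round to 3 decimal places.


phi = 1 + k * V / 100
phi = 1 + 0.22 * 142 / 100
phi = 1 + 0.3124
phi = 1.312

1.312


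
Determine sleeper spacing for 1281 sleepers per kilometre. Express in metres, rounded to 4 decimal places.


Spacing = 1000 m / number of sleepers
Spacing = 1000 / 1281
Spacing = 0.7806 m

0.7806


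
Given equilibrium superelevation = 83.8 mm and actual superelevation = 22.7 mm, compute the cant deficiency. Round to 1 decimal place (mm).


Cant deficiency = equilibrium cant - actual cant
CD = 83.8 - 22.7
CD = 61.1 mm

61.1


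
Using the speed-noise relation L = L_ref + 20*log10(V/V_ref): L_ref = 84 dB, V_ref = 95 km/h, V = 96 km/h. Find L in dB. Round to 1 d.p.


V/V_ref = 96 / 95 = 1.010526
log10(1.010526) = 0.004548
20 * 0.004548 = 0.091
L = 84 + 0.091 = 84.1 dB

84.1


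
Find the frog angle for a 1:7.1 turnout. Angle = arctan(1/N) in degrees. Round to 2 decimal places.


1/N = 1/7.1 = 0.140845
angle = arctan(0.140845) = 0.139925 rad
angle = 0.139925 * 180/pi = 8.02 degrees

8.02


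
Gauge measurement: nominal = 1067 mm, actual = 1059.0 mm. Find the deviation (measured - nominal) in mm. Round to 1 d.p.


Deviation = measured - nominal
Deviation = 1059.0 - 1067
Deviation = -8.0 mm

-8.0


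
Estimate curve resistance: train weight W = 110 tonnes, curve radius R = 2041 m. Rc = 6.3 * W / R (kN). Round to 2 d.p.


Rc = 6.3 * W / R
Rc = 6.3 * 110 / 2041
Rc = 693.0 / 2041
Rc = 0.34 kN

0.34


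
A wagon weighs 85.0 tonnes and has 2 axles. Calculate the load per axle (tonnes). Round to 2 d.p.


Load per axle = total weight / number of axles
Load = 85.0 / 2
Load = 42.50 tonnes

42.50


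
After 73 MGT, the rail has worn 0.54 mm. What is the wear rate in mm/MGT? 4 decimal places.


Wear rate = total wear / cumulative tonnage
Rate = 0.54 / 73
Rate = 0.0074 mm/MGT

0.0074


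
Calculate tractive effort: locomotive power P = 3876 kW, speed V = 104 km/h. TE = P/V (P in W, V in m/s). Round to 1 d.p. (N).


Convert: P = 3876 kW = 3876000 W
V = 104 / 3.6 = 28.8889 m/s
TE = 3876000 / 28.8889
TE = 134169.2 N

134169.2


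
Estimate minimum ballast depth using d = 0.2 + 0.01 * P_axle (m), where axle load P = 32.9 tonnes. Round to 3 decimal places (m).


d = 0.2 + 0.01 * 32.9
d = 0.2 + 0.329
d = 0.529 m

0.529


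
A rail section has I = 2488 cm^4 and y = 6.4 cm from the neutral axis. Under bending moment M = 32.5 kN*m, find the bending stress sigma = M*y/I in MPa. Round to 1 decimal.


Convert units:
M = 32.5 kN*m = 32500000 N*mm
y = 6.4 cm = 64 mm
I = 2488 cm^4 = 24880000 mm^4
sigma = 32500000 * 64 / 24880000
sigma = 83.6 MPa

83.6


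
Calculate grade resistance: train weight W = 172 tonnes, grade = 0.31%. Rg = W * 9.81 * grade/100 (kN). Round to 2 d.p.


Rg = W * 9.81 * grade / 100
Rg = 172 * 9.81 * 0.31 / 100
Rg = 1687.32 * 0.0031
Rg = 5.23 kN

5.23


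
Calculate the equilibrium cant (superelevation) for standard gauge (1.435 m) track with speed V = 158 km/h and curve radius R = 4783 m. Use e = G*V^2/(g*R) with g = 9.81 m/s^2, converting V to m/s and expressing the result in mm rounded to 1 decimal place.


Convert speed: V = 158 / 3.6 = 43.8889 m/s
Apply formula: e = 1.435 * 43.8889^2 / (9.81 * 4783)
e = 1.435 * 1926.2346 / 46921.23
e = 0.05891 m = 58.9 mm

58.9


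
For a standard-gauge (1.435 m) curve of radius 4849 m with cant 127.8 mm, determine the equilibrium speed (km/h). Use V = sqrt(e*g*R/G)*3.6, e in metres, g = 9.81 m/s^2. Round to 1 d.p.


Convert cant: e = 127.8 mm = 0.1278 m
V_ms = sqrt(0.1278 * 9.81 * 4849 / 1.435)
V_ms = sqrt(4236.431068) = 65.0879 m/s
V = 65.0879 * 3.6 = 234.3 km/h

234.3


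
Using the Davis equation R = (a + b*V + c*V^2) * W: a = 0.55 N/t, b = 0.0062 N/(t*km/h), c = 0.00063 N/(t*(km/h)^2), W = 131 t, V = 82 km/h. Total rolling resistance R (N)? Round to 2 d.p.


b*V = 0.0062 * 82 = 0.5084
c*V^2 = 0.00063 * 6724 = 4.23612
R_per_t = 0.55 + 0.5084 + 4.23612 = 5.29452 N/t
R_total = 5.29452 * 131 = 693.58 N

693.58


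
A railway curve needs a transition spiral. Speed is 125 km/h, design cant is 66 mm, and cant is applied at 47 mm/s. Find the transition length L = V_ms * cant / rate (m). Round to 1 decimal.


Convert speed: V = 125 / 3.6 = 34.7222 m/s
L = 34.7222 * 66 / 47
L = 2291.6667 / 47
L = 48.8 m

48.8


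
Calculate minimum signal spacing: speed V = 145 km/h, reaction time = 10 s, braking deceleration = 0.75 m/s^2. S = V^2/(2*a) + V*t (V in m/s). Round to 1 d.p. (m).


V = 145 / 3.6 = 40.2778 m/s
Braking distance = 40.2778^2 / (2*0.75) = 1081.5329 m
Sighting distance = 40.2778 * 10 = 402.7778 m
S = 1081.5329 + 402.7778 = 1484.3 m

1484.3


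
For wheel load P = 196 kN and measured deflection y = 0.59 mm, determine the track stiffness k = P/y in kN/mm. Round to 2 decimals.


Track stiffness k = P / y
k = 196 / 0.59
k = 332.20 kN/mm

332.20


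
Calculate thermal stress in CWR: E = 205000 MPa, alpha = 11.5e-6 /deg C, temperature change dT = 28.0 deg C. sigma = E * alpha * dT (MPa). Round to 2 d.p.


sigma = E * alpha * dT
sigma = 205000 * 11.5e-6 * 28.0
sigma = 2.3575 * 28.0
sigma = 66.01 MPa

66.01


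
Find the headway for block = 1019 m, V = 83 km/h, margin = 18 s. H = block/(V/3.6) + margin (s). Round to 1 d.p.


V = 83 / 3.6 = 23.0556 m/s
Block traversal time = 1019 / 23.0556 = 44.1976 s
Headway = 44.1976 + 18
Headway = 62.2 s

62.2


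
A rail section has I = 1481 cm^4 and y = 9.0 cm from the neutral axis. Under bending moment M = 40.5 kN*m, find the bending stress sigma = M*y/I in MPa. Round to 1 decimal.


Convert units:
M = 40.5 kN*m = 40500000 N*mm
y = 9.0 cm = 90 mm
I = 1481 cm^4 = 14810000 mm^4
sigma = 40500000 * 90 / 14810000
sigma = 246.1 MPa

246.1


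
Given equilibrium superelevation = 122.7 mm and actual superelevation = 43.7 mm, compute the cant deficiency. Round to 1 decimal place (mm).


Cant deficiency = equilibrium cant - actual cant
CD = 122.7 - 43.7
CD = 79.0 mm

79.0


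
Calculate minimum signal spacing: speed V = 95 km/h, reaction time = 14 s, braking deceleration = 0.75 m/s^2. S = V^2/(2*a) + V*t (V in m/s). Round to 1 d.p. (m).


V = 95 / 3.6 = 26.3889 m/s
Braking distance = 26.3889^2 / (2*0.75) = 464.249 m
Sighting distance = 26.3889 * 14 = 369.4444 m
S = 464.249 + 369.4444 = 833.7 m

833.7


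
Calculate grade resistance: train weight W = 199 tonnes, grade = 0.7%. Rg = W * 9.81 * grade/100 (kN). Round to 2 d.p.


Rg = W * 9.81 * grade / 100
Rg = 199 * 9.81 * 0.7 / 100
Rg = 1952.19 * 0.007
Rg = 13.67 kN

13.67


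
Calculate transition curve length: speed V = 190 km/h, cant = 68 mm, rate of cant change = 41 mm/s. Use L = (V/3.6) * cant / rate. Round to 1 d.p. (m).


Convert speed: V = 190 / 3.6 = 52.7778 m/s
L = 52.7778 * 68 / 41
L = 3588.8889 / 41
L = 87.5 m

87.5


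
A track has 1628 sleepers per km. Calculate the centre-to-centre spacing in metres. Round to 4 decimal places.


Spacing = 1000 m / number of sleepers
Spacing = 1000 / 1628
Spacing = 0.6143 m

0.6143


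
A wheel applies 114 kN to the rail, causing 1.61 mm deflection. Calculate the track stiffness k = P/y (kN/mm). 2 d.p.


Track stiffness k = P / y
k = 114 / 1.61
k = 70.81 kN/mm

70.81


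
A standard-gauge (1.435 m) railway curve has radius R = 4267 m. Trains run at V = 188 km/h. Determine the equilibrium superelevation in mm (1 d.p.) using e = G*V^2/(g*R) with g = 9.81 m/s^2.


Convert speed: V = 188 / 3.6 = 52.2222 m/s
Apply formula: e = 1.435 * 52.2222^2 / (9.81 * 4267)
e = 1.435 * 2727.1605 / 41859.27
e = 0.093491 m = 93.5 mm

93.5


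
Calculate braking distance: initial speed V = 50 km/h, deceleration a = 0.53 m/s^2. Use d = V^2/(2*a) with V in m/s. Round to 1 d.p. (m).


Convert speed: V = 50 / 3.6 = 13.8889 m/s
V^2 = 192.9012
d = 192.9012 / (2 * 0.53)
d = 192.9012 / 1.06
d = 182.0 m

182.0


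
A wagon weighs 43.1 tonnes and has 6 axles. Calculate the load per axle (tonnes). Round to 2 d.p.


Load per axle = total weight / number of axles
Load = 43.1 / 6
Load = 7.18 tonnes

7.18


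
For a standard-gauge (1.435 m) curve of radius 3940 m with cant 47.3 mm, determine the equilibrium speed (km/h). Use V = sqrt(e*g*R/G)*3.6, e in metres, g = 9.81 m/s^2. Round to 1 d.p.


Convert cant: e = 47.3 mm = 0.0473 m
V_ms = sqrt(0.0473 * 9.81 * 3940 / 1.435)
V_ms = sqrt(1274.014787) = 35.6933 m/s
V = 35.6933 * 3.6 = 128.5 km/h

128.5


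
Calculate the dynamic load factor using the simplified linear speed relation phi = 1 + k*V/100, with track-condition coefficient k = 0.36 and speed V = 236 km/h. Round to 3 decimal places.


phi = 1 + k * V / 100
phi = 1 + 0.36 * 236 / 100
phi = 1 + 0.8496
phi = 1.850

1.850


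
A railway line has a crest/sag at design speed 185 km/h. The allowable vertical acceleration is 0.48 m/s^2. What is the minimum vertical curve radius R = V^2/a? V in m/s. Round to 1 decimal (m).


Convert speed: V = 185 / 3.6 = 51.3889 m/s
V^2 = 2640.8179 m^2/s^2
R_v = 2640.8179 / 0.48
R_v = 5501.7 m

5501.7


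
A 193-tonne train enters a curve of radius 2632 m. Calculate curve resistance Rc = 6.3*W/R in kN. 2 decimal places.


Rc = 6.3 * W / R
Rc = 6.3 * 193 / 2632
Rc = 1215.9 / 2632
Rc = 0.46 kN

0.46


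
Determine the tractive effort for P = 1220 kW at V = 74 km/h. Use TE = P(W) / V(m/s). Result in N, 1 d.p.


Convert: P = 1220 kW = 1220000 W
V = 74 / 3.6 = 20.5556 m/s
TE = 1220000 / 20.5556
TE = 59351.4 N

59351.4


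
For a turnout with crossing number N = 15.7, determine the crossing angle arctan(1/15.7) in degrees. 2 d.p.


1/N = 1/15.7 = 0.063694
angle = arctan(0.063694) = 0.063608 rad
angle = 0.063608 * 180/pi = 3.64 degrees

3.64


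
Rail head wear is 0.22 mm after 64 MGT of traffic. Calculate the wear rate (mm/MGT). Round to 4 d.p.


Wear rate = total wear / cumulative tonnage
Rate = 0.22 / 64
Rate = 0.0034 mm/MGT

0.0034


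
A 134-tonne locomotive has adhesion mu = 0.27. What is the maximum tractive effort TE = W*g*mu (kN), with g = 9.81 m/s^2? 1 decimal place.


TE_max = W * g * mu
TE_max = 134 * 9.81 * 0.27
TE_max = 1314.54 * 0.27
TE_max = 354.9 kN

354.9


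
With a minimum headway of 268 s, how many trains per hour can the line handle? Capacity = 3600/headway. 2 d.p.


Capacity = 3600 / headway
Capacity = 3600 / 268
Capacity = 13.43 trains/hour

13.43


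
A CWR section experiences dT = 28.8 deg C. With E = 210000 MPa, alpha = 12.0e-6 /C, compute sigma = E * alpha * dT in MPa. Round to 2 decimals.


sigma = E * alpha * dT
sigma = 210000 * 12.0e-6 * 28.8
sigma = 2.52 * 28.8
sigma = 72.58 MPa

72.58


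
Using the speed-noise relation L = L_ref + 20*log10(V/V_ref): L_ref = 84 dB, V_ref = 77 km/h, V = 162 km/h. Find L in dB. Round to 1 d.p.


V/V_ref = 162 / 77 = 2.103896
log10(2.103896) = 0.323024
20 * 0.323024 = 6.4605
L = 84 + 6.4605 = 90.5 dB

90.5


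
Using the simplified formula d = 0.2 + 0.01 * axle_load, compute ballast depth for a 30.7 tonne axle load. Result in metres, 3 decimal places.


d = 0.2 + 0.01 * 30.7
d = 0.2 + 0.307
d = 0.507 m

0.507


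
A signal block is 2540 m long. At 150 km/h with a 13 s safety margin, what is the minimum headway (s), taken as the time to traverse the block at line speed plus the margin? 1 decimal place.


V = 150 / 3.6 = 41.6667 m/s
Block traversal time = 2540 / 41.6667 = 60.96 s
Headway = 60.96 + 13
Headway = 74.0 s

74.0


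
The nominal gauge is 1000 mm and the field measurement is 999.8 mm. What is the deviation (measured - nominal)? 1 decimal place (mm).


Deviation = measured - nominal
Deviation = 999.8 - 1000
Deviation = -0.2 mm

-0.2


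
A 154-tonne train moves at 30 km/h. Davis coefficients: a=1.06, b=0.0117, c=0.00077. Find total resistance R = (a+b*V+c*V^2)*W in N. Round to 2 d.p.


b*V = 0.0117 * 30 = 0.351
c*V^2 = 0.00077 * 900 = 0.693
R_per_t = 1.06 + 0.351 + 0.693 = 2.104 N/t
R_total = 2.104 * 154 = 324.02 N

324.02


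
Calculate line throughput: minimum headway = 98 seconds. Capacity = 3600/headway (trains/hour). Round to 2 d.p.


Capacity = 3600 / headway
Capacity = 3600 / 98
Capacity = 36.73 trains/hour

36.73


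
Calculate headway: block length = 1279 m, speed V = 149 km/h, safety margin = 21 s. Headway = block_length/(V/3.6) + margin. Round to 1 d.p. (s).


V = 149 / 3.6 = 41.3889 m/s
Block traversal time = 1279 / 41.3889 = 30.902 s
Headway = 30.902 + 21
Headway = 51.9 s

51.9


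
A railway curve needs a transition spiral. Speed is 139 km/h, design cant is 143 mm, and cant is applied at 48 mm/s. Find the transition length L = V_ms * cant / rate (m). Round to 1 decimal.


Convert speed: V = 139 / 3.6 = 38.6111 m/s
L = 38.6111 * 143 / 48
L = 5521.3889 / 48
L = 115.0 m

115.0


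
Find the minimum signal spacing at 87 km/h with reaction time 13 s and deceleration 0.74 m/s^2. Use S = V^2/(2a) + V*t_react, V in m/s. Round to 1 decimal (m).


V = 87 / 3.6 = 24.1667 m/s
Braking distance = 24.1667^2 / (2*0.74) = 394.6134 m
Sighting distance = 24.1667 * 13 = 314.1667 m
S = 394.6134 + 314.1667 = 708.8 m

708.8


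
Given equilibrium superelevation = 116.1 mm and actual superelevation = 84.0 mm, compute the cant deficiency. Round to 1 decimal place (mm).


Cant deficiency = equilibrium cant - actual cant
CD = 116.1 - 84.0
CD = 32.1 mm

32.1


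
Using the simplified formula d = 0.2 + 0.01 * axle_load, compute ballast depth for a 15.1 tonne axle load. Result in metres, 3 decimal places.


d = 0.2 + 0.01 * 15.1
d = 0.2 + 0.151
d = 0.351 m

0.351


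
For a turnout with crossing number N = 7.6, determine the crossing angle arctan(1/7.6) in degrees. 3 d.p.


1/N = 1/7.6 = 0.131579
angle = arctan(0.131579) = 0.130827 rad
angle = 0.130827 * 180/pi = 7.496 degrees

7.496


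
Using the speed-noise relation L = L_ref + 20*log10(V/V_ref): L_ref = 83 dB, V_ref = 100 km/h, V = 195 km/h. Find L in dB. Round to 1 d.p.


V/V_ref = 195 / 100 = 1.95
log10(1.95) = 0.290035
20 * 0.290035 = 5.8007
L = 83 + 5.8007 = 88.8 dB

88.8


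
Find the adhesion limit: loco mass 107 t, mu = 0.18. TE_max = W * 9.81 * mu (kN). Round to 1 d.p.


TE_max = W * g * mu
TE_max = 107 * 9.81 * 0.18
TE_max = 1049.67 * 0.18
TE_max = 188.9 kN

188.9


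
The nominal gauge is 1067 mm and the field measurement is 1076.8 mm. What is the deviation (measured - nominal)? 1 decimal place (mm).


Deviation = measured - nominal
Deviation = 1076.8 - 1067
Deviation = 9.8 mm

9.8


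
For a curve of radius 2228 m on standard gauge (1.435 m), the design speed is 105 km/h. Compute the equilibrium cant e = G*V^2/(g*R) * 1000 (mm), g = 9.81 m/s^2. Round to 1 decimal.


Convert speed: V = 105 / 3.6 = 29.1667 m/s
Apply formula: e = 1.435 * 29.1667^2 / (9.81 * 2228)
e = 1.435 * 850.6944 / 21856.68
e = 0.055852 m = 55.9 mm

55.9


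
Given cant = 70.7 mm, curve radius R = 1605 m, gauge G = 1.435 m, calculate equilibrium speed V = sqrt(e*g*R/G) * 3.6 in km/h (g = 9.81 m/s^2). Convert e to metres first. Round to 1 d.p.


Convert cant: e = 70.7 mm = 0.0707 m
V_ms = sqrt(0.0707 * 9.81 * 1605 / 1.435)
V_ms = sqrt(775.731732) = 27.852 m/s
V = 27.852 * 3.6 = 100.3 km/h

100.3


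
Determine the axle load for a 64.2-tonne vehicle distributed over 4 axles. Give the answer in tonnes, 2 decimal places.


Load per axle = total weight / number of axles
Load = 64.2 / 4
Load = 16.05 tonnes

16.05


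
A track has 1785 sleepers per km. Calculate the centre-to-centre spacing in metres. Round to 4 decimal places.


Spacing = 1000 m / number of sleepers
Spacing = 1000 / 1785
Spacing = 0.5602 m

0.5602


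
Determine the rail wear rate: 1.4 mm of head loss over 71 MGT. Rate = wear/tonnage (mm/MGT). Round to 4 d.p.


Wear rate = total wear / cumulative tonnage
Rate = 1.4 / 71
Rate = 0.0197 mm/MGT

0.0197


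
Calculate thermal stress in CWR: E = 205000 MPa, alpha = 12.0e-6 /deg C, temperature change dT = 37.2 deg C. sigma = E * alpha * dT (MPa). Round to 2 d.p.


sigma = E * alpha * dT
sigma = 205000 * 12.0e-6 * 37.2
sigma = 2.46 * 37.2
sigma = 91.51 MPa

91.51


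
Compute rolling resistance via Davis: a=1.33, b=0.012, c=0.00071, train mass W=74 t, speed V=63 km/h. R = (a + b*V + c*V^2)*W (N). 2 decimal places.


b*V = 0.012 * 63 = 0.756
c*V^2 = 0.00071 * 3969 = 2.81799
R_per_t = 1.33 + 0.756 + 2.81799 = 4.90399 N/t
R_total = 4.90399 * 74 = 362.90 N

362.90


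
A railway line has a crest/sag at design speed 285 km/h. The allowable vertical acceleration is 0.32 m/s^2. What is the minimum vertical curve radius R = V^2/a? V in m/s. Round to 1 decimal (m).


Convert speed: V = 285 / 3.6 = 79.1667 m/s
V^2 = 6267.3611 m^2/s^2
R_v = 6267.3611 / 0.32
R_v = 19585.5 m

19585.5


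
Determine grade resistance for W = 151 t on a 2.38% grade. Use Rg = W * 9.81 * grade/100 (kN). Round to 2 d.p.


Rg = W * 9.81 * grade / 100
Rg = 151 * 9.81 * 2.38 / 100
Rg = 1481.31 * 0.0238
Rg = 35.26 kN

35.26


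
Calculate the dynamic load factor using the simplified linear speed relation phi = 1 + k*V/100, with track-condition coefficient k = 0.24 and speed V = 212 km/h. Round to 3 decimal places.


phi = 1 + k * V / 100
phi = 1 + 0.24 * 212 / 100
phi = 1 + 0.5088
phi = 1.509

1.509


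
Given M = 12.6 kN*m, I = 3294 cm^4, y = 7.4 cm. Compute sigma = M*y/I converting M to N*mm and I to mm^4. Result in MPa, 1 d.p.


Convert units:
M = 12.6 kN*m = 12600000 N*mm
y = 7.4 cm = 74 mm
I = 3294 cm^4 = 32940000 mm^4
sigma = 12600000 * 74 / 32940000
sigma = 28.3 MPa

28.3


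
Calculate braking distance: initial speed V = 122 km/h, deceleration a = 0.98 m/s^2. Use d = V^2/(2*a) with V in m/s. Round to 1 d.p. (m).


Convert speed: V = 122 / 3.6 = 33.8889 m/s
V^2 = 1148.4568
d = 1148.4568 / (2 * 0.98)
d = 1148.4568 / 1.96
d = 585.9 m

585.9


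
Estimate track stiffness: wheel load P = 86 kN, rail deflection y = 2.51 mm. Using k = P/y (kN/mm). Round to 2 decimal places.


Track stiffness k = P / y
k = 86 / 2.51
k = 34.26 kN/mm

34.26


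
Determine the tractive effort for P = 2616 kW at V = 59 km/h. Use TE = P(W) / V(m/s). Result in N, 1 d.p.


Convert: P = 2616 kW = 2616000 W
V = 59 / 3.6 = 16.3889 m/s
TE = 2616000 / 16.3889
TE = 159620.3 N

159620.3


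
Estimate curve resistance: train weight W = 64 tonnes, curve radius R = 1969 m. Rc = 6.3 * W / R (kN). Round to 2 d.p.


Rc = 6.3 * W / R
Rc = 6.3 * 64 / 1969
Rc = 403.2 / 1969
Rc = 0.20 kN

0.20


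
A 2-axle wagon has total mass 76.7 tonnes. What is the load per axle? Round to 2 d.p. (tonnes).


Load per axle = total weight / number of axles
Load = 76.7 / 2
Load = 38.35 tonnes

38.35


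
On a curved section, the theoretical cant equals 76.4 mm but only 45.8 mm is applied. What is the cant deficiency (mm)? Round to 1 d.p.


Cant deficiency = equilibrium cant - actual cant
CD = 76.4 - 45.8
CD = 30.6 mm

30.6


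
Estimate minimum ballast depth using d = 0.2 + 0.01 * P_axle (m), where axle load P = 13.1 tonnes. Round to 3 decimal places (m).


d = 0.2 + 0.01 * 13.1
d = 0.2 + 0.131
d = 0.331 m

0.331


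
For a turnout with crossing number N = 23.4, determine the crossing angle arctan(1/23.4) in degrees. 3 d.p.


1/N = 1/23.4 = 0.042735
angle = arctan(0.042735) = 0.042709 rad
angle = 0.042709 * 180/pi = 2.447 degrees

2.447


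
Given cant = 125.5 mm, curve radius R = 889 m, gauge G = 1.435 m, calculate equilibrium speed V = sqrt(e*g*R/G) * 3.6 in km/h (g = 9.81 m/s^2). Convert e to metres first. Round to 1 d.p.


Convert cant: e = 125.5 mm = 0.1255 m
V_ms = sqrt(0.1255 * 9.81 * 889 / 1.435)
V_ms = sqrt(762.715537) = 27.6173 m/s
V = 27.6173 * 3.6 = 99.4 km/h

99.4


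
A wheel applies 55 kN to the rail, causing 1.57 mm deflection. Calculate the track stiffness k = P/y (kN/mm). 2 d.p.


Track stiffness k = P / y
k = 55 / 1.57
k = 35.03 kN/mm

35.03


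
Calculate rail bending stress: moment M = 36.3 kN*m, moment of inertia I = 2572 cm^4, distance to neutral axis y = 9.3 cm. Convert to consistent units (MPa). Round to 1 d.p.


Convert units:
M = 36.3 kN*m = 36300000 N*mm
y = 9.3 cm = 93 mm
I = 2572 cm^4 = 25720000 mm^4
sigma = 36300000 * 93 / 25720000
sigma = 131.3 MPa

131.3


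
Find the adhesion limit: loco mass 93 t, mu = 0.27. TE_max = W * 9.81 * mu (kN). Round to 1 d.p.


TE_max = W * g * mu
TE_max = 93 * 9.81 * 0.27
TE_max = 912.33 * 0.27
TE_max = 246.3 kN

246.3


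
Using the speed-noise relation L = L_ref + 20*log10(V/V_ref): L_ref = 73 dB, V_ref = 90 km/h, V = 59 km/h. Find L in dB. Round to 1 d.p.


V/V_ref = 59 / 90 = 0.655556
log10(0.655556) = -0.18339
20 * -0.18339 = -3.6678
L = 73 + -3.6678 = 69.3 dB

69.3


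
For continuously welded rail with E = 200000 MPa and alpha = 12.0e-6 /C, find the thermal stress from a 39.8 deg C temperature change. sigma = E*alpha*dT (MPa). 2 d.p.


sigma = E * alpha * dT
sigma = 200000 * 12.0e-6 * 39.8
sigma = 2.4 * 39.8
sigma = 95.52 MPa

95.52


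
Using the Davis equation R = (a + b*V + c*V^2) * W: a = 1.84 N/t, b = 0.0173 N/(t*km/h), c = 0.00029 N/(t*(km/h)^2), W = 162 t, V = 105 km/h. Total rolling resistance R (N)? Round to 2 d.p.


b*V = 0.0173 * 105 = 1.8165
c*V^2 = 0.00029 * 11025 = 3.19725
R_per_t = 1.84 + 1.8165 + 3.19725 = 6.85375 N/t
R_total = 6.85375 * 162 = 1110.31 N

1110.31


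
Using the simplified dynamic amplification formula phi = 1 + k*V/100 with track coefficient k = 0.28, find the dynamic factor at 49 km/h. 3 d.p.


phi = 1 + k * V / 100
phi = 1 + 0.28 * 49 / 100
phi = 1 + 0.1372
phi = 1.137

1.137


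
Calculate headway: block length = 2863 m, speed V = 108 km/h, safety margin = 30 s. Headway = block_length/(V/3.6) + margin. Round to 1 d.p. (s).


V = 108 / 3.6 = 30.0 m/s
Block traversal time = 2863 / 30.0 = 95.4333 s
Headway = 95.4333 + 30
Headway = 125.4 s

125.4


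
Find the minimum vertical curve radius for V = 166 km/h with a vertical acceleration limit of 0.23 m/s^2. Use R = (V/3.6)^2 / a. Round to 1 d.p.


Convert speed: V = 166 / 3.6 = 46.1111 m/s
V^2 = 2126.2346 m^2/s^2
R_v = 2126.2346 / 0.23
R_v = 9244.5 m

9244.5


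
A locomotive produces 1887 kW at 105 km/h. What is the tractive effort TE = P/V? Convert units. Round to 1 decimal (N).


Convert: P = 1887 kW = 1887000 W
V = 105 / 3.6 = 29.1667 m/s
TE = 1887000 / 29.1667
TE = 64697.1 N

64697.1


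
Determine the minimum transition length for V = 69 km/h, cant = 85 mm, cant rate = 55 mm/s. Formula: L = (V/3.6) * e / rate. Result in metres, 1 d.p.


Convert speed: V = 69 / 3.6 = 19.1667 m/s
L = 19.1667 * 85 / 55
L = 1629.1667 / 55
L = 29.6 m

29.6


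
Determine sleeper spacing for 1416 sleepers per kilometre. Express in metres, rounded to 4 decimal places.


Spacing = 1000 m / number of sleepers
Spacing = 1000 / 1416
Spacing = 0.7062 m

0.7062


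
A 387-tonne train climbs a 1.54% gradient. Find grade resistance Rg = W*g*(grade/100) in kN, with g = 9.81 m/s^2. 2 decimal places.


Rg = W * 9.81 * grade / 100
Rg = 387 * 9.81 * 1.54 / 100
Rg = 3796.47 * 0.0154
Rg = 58.47 kN

58.47


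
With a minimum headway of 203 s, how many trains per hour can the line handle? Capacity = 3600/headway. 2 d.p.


Capacity = 3600 / headway
Capacity = 3600 / 203
Capacity = 17.73 trains/hour

17.73


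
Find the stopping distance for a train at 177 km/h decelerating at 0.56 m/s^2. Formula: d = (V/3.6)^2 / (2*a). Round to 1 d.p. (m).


Convert speed: V = 177 / 3.6 = 49.1667 m/s
V^2 = 2417.3611
d = 2417.3611 / (2 * 0.56)
d = 2417.3611 / 1.12
d = 2158.4 m

2158.4
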